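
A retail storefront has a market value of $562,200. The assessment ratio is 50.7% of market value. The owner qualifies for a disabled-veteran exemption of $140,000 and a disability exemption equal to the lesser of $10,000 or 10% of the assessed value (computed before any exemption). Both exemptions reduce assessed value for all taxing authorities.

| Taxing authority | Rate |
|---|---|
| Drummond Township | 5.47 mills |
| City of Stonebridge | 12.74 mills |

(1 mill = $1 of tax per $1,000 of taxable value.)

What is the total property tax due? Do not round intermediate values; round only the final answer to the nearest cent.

Assessed value = $562,200 × 0.507 = $285,035.4
Disability exemption = min($10,000, 10% × $285,035.4) = min($10,000, $28,503.54) = $10,000 (dollar cap binds)
Taxable value = $285,035.4 − $140,000 − $10,000 = $135,035.4
Drummond Township: $135,035.4 × 0.00547 = $738.643638
City of Stonebridge: $135,035.4 × 0.01274 = $1,720.350996
Total = $2,458.994634

$2,458.99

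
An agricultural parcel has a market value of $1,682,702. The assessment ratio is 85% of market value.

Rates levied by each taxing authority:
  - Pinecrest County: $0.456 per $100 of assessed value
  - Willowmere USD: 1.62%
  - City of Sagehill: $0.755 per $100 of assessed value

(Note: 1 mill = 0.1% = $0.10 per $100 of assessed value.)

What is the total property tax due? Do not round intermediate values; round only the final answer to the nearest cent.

$40,491.70

Assessed value = $1,682,702 × 0.85 = $1,430,296.7
Pinecrest County: $1,430,296.7 × 0.00456 = $6,522.152952
Willowmere USD: $1,430,296.7 × 0.0162 = $23,170.80654
City of Sagehill: $1,430,296.7 × 0.00755 = $10,798.740085
Total = $40,491.699577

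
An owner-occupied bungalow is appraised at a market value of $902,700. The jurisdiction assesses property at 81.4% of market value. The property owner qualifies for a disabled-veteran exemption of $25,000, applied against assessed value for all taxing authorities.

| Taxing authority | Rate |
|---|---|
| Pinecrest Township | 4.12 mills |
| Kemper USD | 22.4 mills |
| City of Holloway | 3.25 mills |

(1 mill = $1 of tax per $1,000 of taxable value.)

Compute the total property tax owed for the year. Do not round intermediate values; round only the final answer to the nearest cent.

Assessed value = $902,700 × 0.814 = $734,797.8
Taxable value = $734,797.8 − $25,000 = $709,797.8
Pinecrest Township: $709,797.8 × 0.00412 = $2,924.366936
Kemper USD: $709,797.8 × 0.0224 = $15,899.47072
City of Holloway: $709,797.8 × 0.00325 = $2,306.84285
Total = $2,924.366936 + $15,899.47072 + $2,306.84285 = $21,130.680506

$21,130.68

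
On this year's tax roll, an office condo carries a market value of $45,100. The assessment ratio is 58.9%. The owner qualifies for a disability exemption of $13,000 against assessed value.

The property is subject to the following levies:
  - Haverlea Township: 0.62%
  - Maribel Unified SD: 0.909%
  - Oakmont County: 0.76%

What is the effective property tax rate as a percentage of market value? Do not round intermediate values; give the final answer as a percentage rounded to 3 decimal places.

0.688%

Assessed value = $45,100 × 0.589 = $26,563.9
Taxable value = $26,563.9 − $13,000 = $13,563.9
Haverlea Township: $13,563.9 × 0.0062 = $84.09618
Maribel Unified SD: $13,563.9 × 0.00909 = $123.295851
Oakmont County: $13,563.9 × 0.0076 = $103.08564
Total tax = $310.477671
Effective rate = $310.477671 ÷ $45,100 = 0.688% of market value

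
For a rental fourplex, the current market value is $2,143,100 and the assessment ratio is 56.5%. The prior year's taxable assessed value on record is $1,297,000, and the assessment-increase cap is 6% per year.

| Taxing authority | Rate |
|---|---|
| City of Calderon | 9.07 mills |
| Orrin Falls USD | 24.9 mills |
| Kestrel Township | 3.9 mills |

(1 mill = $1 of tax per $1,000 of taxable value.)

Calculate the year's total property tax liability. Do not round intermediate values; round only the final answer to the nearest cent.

Uncapped assessed value = $2,143,100 × 0.565 = $1,210,851.5
Cap limit = $1,297,000 × 1.06 = $1,374,820
Taxable assessed value = min($1,210,851.5, $1,374,820) = $1,210,851.5 (cap does not bind)
City of Calderon: $1,210,851.5 × 0.00907 = $10,982.423105
Orrin Falls USD: $1,210,851.5 × 0.0249 = $30,150.20235
Kestrel Township: $1,210,851.5 × 0.0039 = $4,722.32085
Total = $45,854.946305

$45,854.95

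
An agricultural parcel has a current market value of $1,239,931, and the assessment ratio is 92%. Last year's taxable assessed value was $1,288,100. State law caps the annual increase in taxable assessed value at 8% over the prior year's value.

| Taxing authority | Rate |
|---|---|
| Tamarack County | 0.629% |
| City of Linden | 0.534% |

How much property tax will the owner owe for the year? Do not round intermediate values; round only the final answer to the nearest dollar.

$13,267

Uncapped assessed value = $1,239,931 × 0.92 = $1,140,736.52
Cap limit = $1,288,100 × 1.08 = $1,391,148
Taxable assessed value = min($1,140,736.52, $1,391,148) = $1,140,736.52 (cap does not bind)
Tamarack County: $1,140,736.52 × 0.00629 = $7,175.2327108
City of Linden: $1,140,736.52 × 0.00534 = $6,091.5330168
Total = $13,266.7657276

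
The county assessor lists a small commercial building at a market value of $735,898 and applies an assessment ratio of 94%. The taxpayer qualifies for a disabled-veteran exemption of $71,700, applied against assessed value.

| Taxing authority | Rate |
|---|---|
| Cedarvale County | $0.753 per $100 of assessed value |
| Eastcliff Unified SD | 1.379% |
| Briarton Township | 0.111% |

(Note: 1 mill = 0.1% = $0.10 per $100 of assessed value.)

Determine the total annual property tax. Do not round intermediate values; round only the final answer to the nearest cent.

$13,907.59

Assessed value = $735,898 × 0.94 = $691,744.12
Taxable value = $691,744.12 − $71,700 = $620,044.12
Cedarvale County: $620,044.12 × 0.00753 = $4,668.9322236
Eastcliff Unified SD: $620,044.12 × 0.01379 = $8,550.4084148
Briarton Township: $620,044.12 × 0.00111 = $688.2489732
Total = $13,907.5896116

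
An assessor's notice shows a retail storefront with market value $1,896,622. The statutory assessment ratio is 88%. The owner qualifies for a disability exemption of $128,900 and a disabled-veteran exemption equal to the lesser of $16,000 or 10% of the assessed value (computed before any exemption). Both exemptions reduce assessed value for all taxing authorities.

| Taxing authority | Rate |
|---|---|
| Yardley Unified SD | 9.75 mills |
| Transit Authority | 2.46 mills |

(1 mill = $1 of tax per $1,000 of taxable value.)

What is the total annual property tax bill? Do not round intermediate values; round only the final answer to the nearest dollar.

$18,610

Assessed value = $1,896,622 × 0.88 = $1,669,027.36
Disabled-veteran exemption = min($16,000, 10% × $1,669,027.36) = min($16,000, $166,902.736) = $16,000 (dollar cap binds)
Taxable value = $1,669,027.36 − $128,900 − $16,000 = $1,524,127.36
Yardley Unified SD: $1,524,127.36 × 0.00975 = $14,860.24176
Transit Authority: $1,524,127.36 × 0.00246 = $3,749.3533056
Total = $18,609.5950656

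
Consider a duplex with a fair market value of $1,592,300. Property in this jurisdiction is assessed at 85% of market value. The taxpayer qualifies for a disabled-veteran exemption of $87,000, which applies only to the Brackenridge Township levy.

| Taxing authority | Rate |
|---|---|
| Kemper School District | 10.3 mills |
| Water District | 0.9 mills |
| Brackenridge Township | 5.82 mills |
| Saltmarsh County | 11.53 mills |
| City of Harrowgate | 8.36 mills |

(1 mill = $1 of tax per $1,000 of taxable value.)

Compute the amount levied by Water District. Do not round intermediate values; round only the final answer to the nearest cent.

Assessed value = $1,592,300 × 0.85 = $1,353,455
Water District taxable value = $1,353,455 (exemption does not apply)
Water District levy = $1,353,455 × 0.0009 = $1,218.1095

$1,218.11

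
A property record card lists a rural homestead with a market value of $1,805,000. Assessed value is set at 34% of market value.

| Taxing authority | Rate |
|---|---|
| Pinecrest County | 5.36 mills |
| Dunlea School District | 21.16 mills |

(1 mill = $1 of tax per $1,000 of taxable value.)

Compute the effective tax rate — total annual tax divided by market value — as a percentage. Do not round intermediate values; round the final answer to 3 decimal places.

Assessed value = $1,805,000 × 0.34 = $613,700
Pinecrest County: $613,700 × 0.00536 = $3,289.432
Dunlea School District: $613,700 × 0.02116 = $12,985.892
Total tax = $16,275.324
Effective rate = $16,275.324 ÷ $1,805,000 = 0.902% of market value

0.902%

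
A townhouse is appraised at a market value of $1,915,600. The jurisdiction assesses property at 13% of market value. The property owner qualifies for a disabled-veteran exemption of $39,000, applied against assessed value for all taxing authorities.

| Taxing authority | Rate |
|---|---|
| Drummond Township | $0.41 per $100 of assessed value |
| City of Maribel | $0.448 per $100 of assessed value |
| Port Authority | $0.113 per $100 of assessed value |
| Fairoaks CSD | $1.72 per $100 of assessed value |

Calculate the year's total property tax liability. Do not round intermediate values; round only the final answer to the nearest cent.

$5,651.85

Assessed value = $1,915,600 × 0.13 = $249,028
Taxable value = $249,028 − $39,000 = $210,028
Drummond Township: $210,028 × 0.0041 = $861.1148
City of Maribel: $210,028 × 0.00448 = $940.92544
Port Authority: $210,028 × 0.00113 = $237.33164
Fairoaks CSD: $210,028 × 0.0172 = $3,612.4816
Total = $861.1148 + $940.92544 + $237.33164 + $3,612.4816 = $5,651.85348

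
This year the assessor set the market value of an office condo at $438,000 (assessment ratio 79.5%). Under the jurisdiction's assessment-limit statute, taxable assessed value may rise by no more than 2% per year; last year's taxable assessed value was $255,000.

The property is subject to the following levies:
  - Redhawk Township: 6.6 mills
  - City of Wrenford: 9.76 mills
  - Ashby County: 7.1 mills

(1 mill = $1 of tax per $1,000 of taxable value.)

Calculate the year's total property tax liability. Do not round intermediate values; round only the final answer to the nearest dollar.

$6,102

Uncapped assessed value = $438,000 × 0.795 = $348,210
Cap limit = $255,000 × 1.02 = $260,100
Taxable assessed value = min($348,210, $260,100) = $260,100 (cap binds)
Redhawk Township: $260,100 × 0.0066 = $1,716.66
City of Wrenford: $260,100 × 0.00976 = $2,538.576
Ashby County: $260,100 × 0.0071 = $1,846.71
Total = $6,101.946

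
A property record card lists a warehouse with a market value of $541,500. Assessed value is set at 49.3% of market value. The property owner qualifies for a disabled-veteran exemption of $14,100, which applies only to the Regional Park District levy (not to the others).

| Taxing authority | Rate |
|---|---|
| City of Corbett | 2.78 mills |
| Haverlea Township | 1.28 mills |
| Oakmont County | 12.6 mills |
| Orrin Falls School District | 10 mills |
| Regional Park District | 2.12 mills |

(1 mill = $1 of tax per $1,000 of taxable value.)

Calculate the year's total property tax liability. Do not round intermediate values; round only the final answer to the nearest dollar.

Assessed value = $541,500 × 0.493 = $266,959.5
City of Corbett: $266,959.5 × 0.00278 = $742.14741
Haverlea Township: $266,959.5 × 0.00128 = $341.70816
Oakmont County: $266,959.5 × 0.0126 = $3,363.6897
Orrin Falls School District: $266,959.5 × 0.01 = $2,669.595
Regional Park District: ($266,959.5 − $14,100) × 0.00212 = $252,859.5 × 0.00212 = $536.06214
Total = $7,653.20241

$7,653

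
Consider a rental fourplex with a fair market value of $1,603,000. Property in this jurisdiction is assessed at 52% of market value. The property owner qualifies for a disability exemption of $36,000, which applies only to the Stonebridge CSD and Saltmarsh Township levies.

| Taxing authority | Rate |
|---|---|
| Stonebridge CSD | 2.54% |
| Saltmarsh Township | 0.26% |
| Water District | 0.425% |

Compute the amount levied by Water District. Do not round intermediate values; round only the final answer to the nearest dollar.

$3,543

Assessed value = $1,603,000 × 0.52 = $833,560
Water District taxable value = $833,560 (exemption does not apply)
Water District levy = $833,560 × 0.00425 = $3,542.63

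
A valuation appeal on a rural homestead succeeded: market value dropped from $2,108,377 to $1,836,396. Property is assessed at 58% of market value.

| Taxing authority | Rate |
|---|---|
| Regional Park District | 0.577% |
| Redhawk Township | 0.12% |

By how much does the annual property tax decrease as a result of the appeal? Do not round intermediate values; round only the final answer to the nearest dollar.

Old assessed value = $2,108,377 × 0.58 = $1,222,858.66
New assessed value = $1,836,396 × 0.58 = $1,065,109.68
Combined rate = 0.00577 + 0.0012 = 0.00697
Old tax = $1,222,858.66 × 0.00697 = $8,523.3248602
New tax = $1,065,109.68 × 0.00697 = $7,423.8144696
Reduction = $8,523.3248602 − $7,423.8144696 = $1,099.5103906

$1,100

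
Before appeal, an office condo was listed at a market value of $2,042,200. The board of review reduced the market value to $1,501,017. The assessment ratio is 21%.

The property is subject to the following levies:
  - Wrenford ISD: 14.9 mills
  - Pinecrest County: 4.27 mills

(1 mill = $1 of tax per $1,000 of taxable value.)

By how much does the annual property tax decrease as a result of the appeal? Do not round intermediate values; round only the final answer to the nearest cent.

Old assessed value = $2,042,200 × 0.21 = $428,862
New assessed value = $1,501,017 × 0.21 = $315,213.57
Combined rate = 0.0149 + 0.00427 = 0.01917
Old tax = $428,862 × 0.01917 = $8,221.28454
New tax = $315,213.57 × 0.01917 = $6,042.6441369
Reduction = $8,221.28454 − $6,042.6441369 = $2,178.6404031

$2,178.64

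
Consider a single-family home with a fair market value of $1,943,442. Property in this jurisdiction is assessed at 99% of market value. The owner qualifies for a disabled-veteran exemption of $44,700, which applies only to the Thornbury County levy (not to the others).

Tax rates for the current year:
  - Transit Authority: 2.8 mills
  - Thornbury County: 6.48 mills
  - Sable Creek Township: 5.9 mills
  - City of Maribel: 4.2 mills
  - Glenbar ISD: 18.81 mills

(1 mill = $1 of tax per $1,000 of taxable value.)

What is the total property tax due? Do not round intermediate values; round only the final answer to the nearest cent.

$73,188.19

Assessed value = $1,943,442 × 0.99 = $1,924,007.58
Transit Authority: $1,924,007.58 × 0.0028 = $5,387.221224
Thornbury County: ($1,924,007.58 − $44,700) × 0.00648 = $1,879,307.58 × 0.00648 = $12,177.9131184
Sable Creek Township: $1,924,007.58 × 0.0059 = $11,351.644722
City of Maribel: $1,924,007.58 × 0.0042 = $8,080.831836
Glenbar ISD: $1,924,007.58 × 0.01881 = $36,190.5825798
Total = $73,188.1934802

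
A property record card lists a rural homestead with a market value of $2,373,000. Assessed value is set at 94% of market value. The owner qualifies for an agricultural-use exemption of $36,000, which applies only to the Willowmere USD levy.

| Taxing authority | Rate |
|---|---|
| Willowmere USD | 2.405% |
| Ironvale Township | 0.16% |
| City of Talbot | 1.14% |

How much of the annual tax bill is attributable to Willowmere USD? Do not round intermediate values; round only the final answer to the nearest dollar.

$52,781

Assessed value = $2,373,000 × 0.94 = $2,230,620
Willowmere USD taxable value = $2,230,620 − $36,000 = $2,194,620
Willowmere USD levy = $2,194,620 × 0.02405 = $52,780.611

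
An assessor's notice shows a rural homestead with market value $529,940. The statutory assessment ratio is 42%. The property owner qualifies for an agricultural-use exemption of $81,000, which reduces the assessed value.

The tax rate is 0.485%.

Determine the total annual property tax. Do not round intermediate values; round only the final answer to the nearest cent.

Assessed value = $529,940 × 0.42 = $222,574.8
Taxable value = $222,574.8 − $81,000 = $141,574.8
Tax = $141,574.8 × 0.00485 = $686.63778

$686.64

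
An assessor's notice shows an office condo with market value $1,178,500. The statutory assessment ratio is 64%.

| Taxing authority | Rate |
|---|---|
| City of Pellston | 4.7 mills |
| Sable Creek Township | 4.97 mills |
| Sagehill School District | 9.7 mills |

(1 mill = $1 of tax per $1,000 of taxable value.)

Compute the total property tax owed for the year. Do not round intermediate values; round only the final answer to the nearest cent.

$14,609.63

Assessed value = $1,178,500 × 0.64 = $754,240
City of Pellston: $754,240 × 0.0047 = $3,544.928
Sable Creek Township: $754,240 × 0.00497 = $3,748.5728
Sagehill School District: $754,240 × 0.0097 = $7,316.128
Total = $3,544.928 + $3,748.5728 + $7,316.128 = $14,609.6288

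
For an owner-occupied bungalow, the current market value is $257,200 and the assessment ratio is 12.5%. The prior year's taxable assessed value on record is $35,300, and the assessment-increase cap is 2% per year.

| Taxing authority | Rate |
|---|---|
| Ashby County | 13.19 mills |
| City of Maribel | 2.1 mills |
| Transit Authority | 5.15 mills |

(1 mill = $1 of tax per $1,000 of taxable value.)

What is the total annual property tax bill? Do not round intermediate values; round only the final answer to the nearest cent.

Uncapped assessed value = $257,200 × 0.125 = $32,150
Cap limit = $35,300 × 1.02 = $36,006
Taxable assessed value = min($32,150, $36,006) = $32,150 (cap does not bind)
Ashby County: $32,150 × 0.01319 = $424.0585
City of Maribel: $32,150 × 0.0021 = $67.515
Transit Authority: $32,150 × 0.00515 = $165.5725
Total = $657.146

$657.15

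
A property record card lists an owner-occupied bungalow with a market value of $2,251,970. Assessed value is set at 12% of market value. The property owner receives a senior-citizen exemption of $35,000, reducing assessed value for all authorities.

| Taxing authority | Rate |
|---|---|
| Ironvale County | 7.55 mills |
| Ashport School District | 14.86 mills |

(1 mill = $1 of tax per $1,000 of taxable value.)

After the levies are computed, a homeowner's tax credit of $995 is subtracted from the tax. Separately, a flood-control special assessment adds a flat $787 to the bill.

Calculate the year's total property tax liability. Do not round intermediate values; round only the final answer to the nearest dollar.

Assessed value = $2,251,970 × 0.12 = $270,236.4
Taxable value = $270,236.4 − $35,000 = $235,236.4
Ironvale County: $235,236.4 × 0.00755 = $1,776.03482
Ashport School District: $235,236.4 × 0.01486 = $3,495.612904
Levies subtotal = $5,271.647724
After credit = $5,271.647724 − $995 = $4,276.647724
Total = $4,276.647724 + $787 = $5,063.647724

$5,064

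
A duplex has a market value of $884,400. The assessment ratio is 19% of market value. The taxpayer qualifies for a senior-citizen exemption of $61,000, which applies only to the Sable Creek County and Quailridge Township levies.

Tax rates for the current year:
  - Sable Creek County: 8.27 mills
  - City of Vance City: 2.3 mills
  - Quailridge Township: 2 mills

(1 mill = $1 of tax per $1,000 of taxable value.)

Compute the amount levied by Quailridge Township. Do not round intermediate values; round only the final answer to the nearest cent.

$214.07

Assessed value = $884,400 × 0.19 = $168,036
Quailridge Township taxable value = $168,036 − $61,000 = $107,036
Quailridge Township levy = $107,036 × 0.002 = $214.072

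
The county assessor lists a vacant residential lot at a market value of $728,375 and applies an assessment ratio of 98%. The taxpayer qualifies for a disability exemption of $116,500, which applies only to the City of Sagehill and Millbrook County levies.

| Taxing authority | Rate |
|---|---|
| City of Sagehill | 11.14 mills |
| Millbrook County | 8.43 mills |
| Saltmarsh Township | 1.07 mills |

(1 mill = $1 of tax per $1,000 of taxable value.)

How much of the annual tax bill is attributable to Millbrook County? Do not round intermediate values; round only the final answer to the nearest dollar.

Assessed value = $728,375 × 0.98 = $713,807.5
Millbrook County taxable value = $713,807.5 − $116,500 = $597,307.5
Millbrook County levy = $597,307.5 × 0.00843 = $5,035.302225

$5,035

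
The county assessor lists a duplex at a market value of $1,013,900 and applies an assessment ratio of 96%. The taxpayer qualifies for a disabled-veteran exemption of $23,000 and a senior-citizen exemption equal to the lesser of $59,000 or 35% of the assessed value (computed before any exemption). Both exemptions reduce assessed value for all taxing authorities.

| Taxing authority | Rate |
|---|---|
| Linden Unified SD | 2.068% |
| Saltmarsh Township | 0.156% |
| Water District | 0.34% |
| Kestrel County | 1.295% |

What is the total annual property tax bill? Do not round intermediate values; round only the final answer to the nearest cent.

$34,396.96

Assessed value = $1,013,900 × 0.96 = $973,344
Senior-citizen exemption = min($59,000, 35% × $973,344) = min($59,000, $340,670.4) = $59,000 (dollar cap binds)
Taxable value = $973,344 − $23,000 − $59,000 = $891,344
Linden Unified SD: $891,344 × 0.02068 = $18,432.99392
Saltmarsh Township: $891,344 × 0.00156 = $1,390.49664
Water District: $891,344 × 0.0034 = $3,030.5696
Kestrel County: $891,344 × 0.01295 = $11,542.9048
Total = $34,396.96496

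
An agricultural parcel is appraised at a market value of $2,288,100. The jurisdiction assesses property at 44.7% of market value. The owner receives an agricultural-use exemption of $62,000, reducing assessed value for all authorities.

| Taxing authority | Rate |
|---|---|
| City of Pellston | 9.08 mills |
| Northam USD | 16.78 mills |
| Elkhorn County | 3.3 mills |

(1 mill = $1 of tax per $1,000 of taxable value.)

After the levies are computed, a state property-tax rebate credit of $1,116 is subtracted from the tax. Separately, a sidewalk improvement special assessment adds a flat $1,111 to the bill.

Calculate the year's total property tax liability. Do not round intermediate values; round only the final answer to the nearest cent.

$28,011.37

Assessed value = $2,288,100 × 0.447 = $1,022,780.7
Taxable value = $1,022,780.7 − $62,000 = $960,780.7
City of Pellston: $960,780.7 × 0.00908 = $8,723.888756
Northam USD: $960,780.7 × 0.01678 = $16,121.900146
Elkhorn County: $960,780.7 × 0.0033 = $3,170.57631
Levies subtotal = $28,016.365212
After credit = $28,016.365212 − $1,116 = $26,900.365212
Total = $26,900.365212 + $1,111 = $28,011.365212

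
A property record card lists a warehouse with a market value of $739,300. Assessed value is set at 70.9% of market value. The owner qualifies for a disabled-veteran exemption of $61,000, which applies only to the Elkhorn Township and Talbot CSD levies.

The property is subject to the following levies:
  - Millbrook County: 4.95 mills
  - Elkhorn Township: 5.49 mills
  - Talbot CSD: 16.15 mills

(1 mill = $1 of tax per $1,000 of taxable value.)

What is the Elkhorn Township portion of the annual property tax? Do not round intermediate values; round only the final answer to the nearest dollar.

$2,543

Assessed value = $739,300 × 0.709 = $524,163.7
Elkhorn Township taxable value = $524,163.7 − $61,000 = $463,163.7
Elkhorn Township levy = $463,163.7 × 0.00549 = $2,542.768713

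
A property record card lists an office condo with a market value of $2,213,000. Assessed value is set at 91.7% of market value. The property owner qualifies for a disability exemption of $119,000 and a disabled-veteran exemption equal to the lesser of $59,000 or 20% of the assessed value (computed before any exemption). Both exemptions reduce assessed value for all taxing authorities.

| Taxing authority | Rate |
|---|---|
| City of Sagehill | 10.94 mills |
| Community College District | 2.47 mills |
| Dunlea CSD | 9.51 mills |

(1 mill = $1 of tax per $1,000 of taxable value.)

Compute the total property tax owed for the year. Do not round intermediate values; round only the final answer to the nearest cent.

$42,432.28

Assessed value = $2,213,000 × 0.917 = $2,029,321
Disabled-veteran exemption = min($59,000, 20% × $2,029,321) = min($59,000, $405,864.2) = $59,000 (dollar cap binds)
Taxable value = $2,029,321 − $119,000 − $59,000 = $1,851,321
City of Sagehill: $1,851,321 × 0.01094 = $20,253.45174
Community College District: $1,851,321 × 0.00247 = $4,572.76287
Dunlea CSD: $1,851,321 × 0.00951 = $17,606.06271
Total = $42,432.27732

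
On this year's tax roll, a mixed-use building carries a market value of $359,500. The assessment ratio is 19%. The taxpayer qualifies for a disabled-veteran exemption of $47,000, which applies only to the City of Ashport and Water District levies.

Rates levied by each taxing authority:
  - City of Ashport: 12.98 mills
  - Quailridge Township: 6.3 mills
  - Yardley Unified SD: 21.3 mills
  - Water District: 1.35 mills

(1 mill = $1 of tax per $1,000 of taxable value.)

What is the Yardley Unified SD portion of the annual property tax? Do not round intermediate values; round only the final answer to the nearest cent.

Assessed value = $359,500 × 0.19 = $68,305
Yardley Unified SD taxable value = $68,305 (exemption does not apply)
Yardley Unified SD levy = $68,305 × 0.0213 = $1,454.8965

$1,454.90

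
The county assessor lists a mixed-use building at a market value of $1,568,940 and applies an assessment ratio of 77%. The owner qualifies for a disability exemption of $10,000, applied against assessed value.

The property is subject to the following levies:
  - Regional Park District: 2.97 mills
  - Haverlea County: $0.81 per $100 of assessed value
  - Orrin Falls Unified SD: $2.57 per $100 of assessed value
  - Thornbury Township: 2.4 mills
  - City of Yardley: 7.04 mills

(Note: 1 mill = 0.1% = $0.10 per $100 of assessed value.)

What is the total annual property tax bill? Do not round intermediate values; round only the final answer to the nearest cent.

Assessed value = $1,568,940 × 0.77 = $1,208,083.8
Taxable value = $1,208,083.8 − $10,000 = $1,198,083.8
Regional Park District: $1,198,083.8 × 0.00297 = $3,558.308886
Haverlea County: $1,198,083.8 × 0.0081 = $9,704.47878
Orrin Falls Unified SD: $1,198,083.8 × 0.0257 = $30,790.75366
Thornbury Township: $1,198,083.8 × 0.0024 = $2,875.40112
City of Yardley: $1,198,083.8 × 0.00704 = $8,434.509952
Total = $55,363.452398

$55,363.45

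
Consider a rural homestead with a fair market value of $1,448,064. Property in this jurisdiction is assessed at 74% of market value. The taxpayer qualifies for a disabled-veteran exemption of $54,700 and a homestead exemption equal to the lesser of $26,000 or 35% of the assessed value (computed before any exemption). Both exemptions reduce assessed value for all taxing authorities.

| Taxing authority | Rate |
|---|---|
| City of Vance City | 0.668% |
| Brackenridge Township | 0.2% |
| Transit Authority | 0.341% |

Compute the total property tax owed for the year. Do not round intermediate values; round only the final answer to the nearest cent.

Assessed value = $1,448,064 × 0.74 = $1,071,567.36
Homestead exemption = min($26,000, 35% × $1,071,567.36) = min($26,000, $375,048.576) = $26,000 (dollar cap binds)
Taxable value = $1,071,567.36 − $54,700 − $26,000 = $990,867.36
City of Vance City: $990,867.36 × 0.00668 = $6,618.9939648
Brackenridge Township: $990,867.36 × 0.002 = $1,981.73472
Transit Authority: $990,867.36 × 0.00341 = $3,378.8576976
Total = $11,979.5863824

$11,979.59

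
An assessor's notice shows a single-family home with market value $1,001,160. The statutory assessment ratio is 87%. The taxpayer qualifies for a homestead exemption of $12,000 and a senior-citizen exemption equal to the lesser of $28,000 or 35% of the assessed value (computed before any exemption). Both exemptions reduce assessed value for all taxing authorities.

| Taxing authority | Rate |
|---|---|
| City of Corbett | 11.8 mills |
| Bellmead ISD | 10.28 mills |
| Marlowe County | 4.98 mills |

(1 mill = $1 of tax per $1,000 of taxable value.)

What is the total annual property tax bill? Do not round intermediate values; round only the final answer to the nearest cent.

$22,487.11

Assessed value = $1,001,160 × 0.87 = $871,009.2
Senior-citizen exemption = min($28,000, 35% × $871,009.2) = min($28,000, $304,853.22) = $28,000 (dollar cap binds)
Taxable value = $871,009.2 − $12,000 − $28,000 = $831,009.2
City of Corbett: $831,009.2 × 0.0118 = $9,805.90856
Bellmead ISD: $831,009.2 × 0.01028 = $8,542.774576
Marlowe County: $831,009.2 × 0.00498 = $4,138.425816
Total = $22,487.108952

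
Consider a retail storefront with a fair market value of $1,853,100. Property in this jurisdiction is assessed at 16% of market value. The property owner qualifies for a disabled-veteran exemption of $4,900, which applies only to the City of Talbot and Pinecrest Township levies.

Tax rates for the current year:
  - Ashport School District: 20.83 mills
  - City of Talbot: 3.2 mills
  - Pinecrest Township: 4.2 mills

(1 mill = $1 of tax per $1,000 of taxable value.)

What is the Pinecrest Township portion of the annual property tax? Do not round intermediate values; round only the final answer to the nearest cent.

Assessed value = $1,853,100 × 0.16 = $296,496
Pinecrest Township taxable value = $296,496 − $4,900 = $291,596
Pinecrest Township levy = $291,596 × 0.0042 = $1,224.7032

$1,224.70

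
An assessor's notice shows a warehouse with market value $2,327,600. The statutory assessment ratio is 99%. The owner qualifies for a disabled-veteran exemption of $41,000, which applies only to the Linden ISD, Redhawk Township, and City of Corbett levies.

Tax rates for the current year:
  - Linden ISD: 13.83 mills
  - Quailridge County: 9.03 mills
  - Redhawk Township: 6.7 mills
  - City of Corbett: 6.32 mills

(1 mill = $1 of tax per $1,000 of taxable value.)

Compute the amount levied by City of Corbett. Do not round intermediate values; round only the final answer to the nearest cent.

Assessed value = $2,327,600 × 0.99 = $2,304,324
City of Corbett taxable value = $2,304,324 − $41,000 = $2,263,324
City of Corbett levy = $2,263,324 × 0.00632 = $14,304.20768

$14,304.21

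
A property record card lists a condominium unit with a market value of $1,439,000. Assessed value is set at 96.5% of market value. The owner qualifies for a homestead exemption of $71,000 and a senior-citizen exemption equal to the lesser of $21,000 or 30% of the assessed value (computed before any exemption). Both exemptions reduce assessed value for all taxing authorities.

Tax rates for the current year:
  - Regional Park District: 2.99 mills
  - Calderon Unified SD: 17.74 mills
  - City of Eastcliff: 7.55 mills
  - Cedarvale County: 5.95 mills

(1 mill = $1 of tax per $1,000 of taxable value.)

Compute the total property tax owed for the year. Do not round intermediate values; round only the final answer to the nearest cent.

Assessed value = $1,439,000 × 0.965 = $1,388,635
Senior-citizen exemption = min($21,000, 30% × $1,388,635) = min($21,000, $416,590.5) = $21,000 (dollar cap binds)
Taxable value = $1,388,635 − $71,000 − $21,000 = $1,296,635
Regional Park District: $1,296,635 × 0.00299 = $3,876.93865
Calderon Unified SD: $1,296,635 × 0.01774 = $23,002.3049
City of Eastcliff: $1,296,635 × 0.00755 = $9,789.59425
Cedarvale County: $1,296,635 × 0.00595 = $7,714.97825
Total = $44,383.81605

$44,383.82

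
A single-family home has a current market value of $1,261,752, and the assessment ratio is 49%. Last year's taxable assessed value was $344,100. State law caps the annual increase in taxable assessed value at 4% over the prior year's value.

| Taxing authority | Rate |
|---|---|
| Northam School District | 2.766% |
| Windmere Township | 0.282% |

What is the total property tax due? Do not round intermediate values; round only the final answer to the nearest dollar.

Uncapped assessed value = $1,261,752 × 0.49 = $618,258.48
Cap limit = $344,100 × 1.04 = $357,864
Taxable assessed value = min($618,258.48, $357,864) = $357,864 (cap binds)
Northam School District: $357,864 × 0.02766 = $9,898.51824
Windmere Township: $357,864 × 0.00282 = $1,009.17648
Total = $10,907.69472

$10,908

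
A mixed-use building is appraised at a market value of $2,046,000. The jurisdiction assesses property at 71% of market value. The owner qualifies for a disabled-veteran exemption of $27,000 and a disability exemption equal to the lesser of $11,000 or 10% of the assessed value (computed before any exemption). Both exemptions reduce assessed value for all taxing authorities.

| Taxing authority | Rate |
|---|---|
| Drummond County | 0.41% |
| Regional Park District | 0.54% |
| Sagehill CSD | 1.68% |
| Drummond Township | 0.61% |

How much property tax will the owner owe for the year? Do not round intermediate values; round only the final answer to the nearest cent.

$45,834.98

Assessed value = $2,046,000 × 0.71 = $1,452,660
Disability exemption = min($11,000, 10% × $1,452,660) = min($11,000, $145,266) = $11,000 (dollar cap binds)
Taxable value = $1,452,660 − $27,000 − $11,000 = $1,414,660
Drummond County: $1,414,660 × 0.0041 = $5,800.106
Regional Park District: $1,414,660 × 0.0054 = $7,639.164
Sagehill CSD: $1,414,660 × 0.0168 = $23,766.288
Drummond Township: $1,414,660 × 0.0061 = $8,629.426
Total = $45,834.984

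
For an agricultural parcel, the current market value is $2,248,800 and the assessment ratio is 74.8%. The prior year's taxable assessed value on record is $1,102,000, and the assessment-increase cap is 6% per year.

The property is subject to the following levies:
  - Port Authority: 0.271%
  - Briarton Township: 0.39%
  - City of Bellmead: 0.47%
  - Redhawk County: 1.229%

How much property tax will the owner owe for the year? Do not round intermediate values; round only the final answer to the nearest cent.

$27,567.63

Uncapped assessed value = $2,248,800 × 0.748 = $1,682,102.4
Cap limit = $1,102,000 × 1.06 = $1,168,120
Taxable assessed value = min($1,682,102.4, $1,168,120) = $1,168,120 (cap binds)
Port Authority: $1,168,120 × 0.00271 = $3,165.6052
Briarton Township: $1,168,120 × 0.0039 = $4,555.668
City of Bellmead: $1,168,120 × 0.0047 = $5,490.164
Redhawk County: $1,168,120 × 0.01229 = $14,356.1948
Total = $27,567.632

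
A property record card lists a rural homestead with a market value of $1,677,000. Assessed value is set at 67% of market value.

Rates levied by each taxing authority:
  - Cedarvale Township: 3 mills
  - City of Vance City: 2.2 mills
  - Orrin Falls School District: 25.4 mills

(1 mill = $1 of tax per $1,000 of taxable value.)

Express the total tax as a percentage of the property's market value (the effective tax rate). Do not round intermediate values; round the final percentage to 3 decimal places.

2.050%

Assessed value = $1,677,000 × 0.67 = $1,123,590
Cedarvale Township: $1,123,590 × 0.003 = $3,370.77
City of Vance City: $1,123,590 × 0.0022 = $2,471.898
Orrin Falls School District: $1,123,590 × 0.0254 = $28,539.186
Total tax = $34,381.854
Effective rate = $34,381.854 ÷ $1,677,000 = 2.050% of market value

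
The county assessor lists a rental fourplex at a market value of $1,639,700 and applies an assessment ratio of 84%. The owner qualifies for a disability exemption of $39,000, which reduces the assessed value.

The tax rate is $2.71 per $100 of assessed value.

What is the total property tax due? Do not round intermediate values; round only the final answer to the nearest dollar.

$36,269

Assessed value = $1,639,700 × 0.84 = $1,377,348
Taxable value = $1,377,348 − $39,000 = $1,338,348
Tax = $1,338,348 × 0.0271 = $36,269.2308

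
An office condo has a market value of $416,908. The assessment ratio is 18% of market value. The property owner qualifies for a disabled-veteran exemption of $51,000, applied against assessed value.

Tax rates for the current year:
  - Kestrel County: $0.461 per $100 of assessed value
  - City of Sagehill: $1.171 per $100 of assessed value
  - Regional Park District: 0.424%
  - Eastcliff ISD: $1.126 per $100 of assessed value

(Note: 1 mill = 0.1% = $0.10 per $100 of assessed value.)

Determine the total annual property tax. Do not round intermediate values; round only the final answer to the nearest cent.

$765.06

Assessed value = $416,908 × 0.18 = $75,043.44
Taxable value = $75,043.44 − $51,000 = $24,043.44
Kestrel County: $24,043.44 × 0.00461 = $110.8402584
City of Sagehill: $24,043.44 × 0.01171 = $281.5486824
Regional Park District: $24,043.44 × 0.00424 = $101.9441856
Eastcliff ISD: $24,043.44 × 0.01126 = $270.7291344
Total = $765.0622608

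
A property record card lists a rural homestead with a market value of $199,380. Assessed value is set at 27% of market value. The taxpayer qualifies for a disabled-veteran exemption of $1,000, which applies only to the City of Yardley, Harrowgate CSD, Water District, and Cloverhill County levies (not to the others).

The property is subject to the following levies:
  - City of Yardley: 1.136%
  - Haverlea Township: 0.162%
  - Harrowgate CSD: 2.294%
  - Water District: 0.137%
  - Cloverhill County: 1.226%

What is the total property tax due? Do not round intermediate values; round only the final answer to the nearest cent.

$2,619.48

Assessed value = $199,380 × 0.27 = $53,832.6
City of Yardley: ($53,832.6 − $1,000) × 0.01136 = $52,832.6 × 0.01136 = $600.178336
Haverlea Township: $53,832.6 × 0.00162 = $87.208812
Harrowgate CSD: ($53,832.6 − $1,000) × 0.02294 = $52,832.6 × 0.02294 = $1,211.979844
Water District: ($53,832.6 − $1,000) × 0.00137 = $52,832.6 × 0.00137 = $72.380662
Cloverhill County: ($53,832.6 − $1,000) × 0.01226 = $52,832.6 × 0.01226 = $647.727676
Total = $2,619.47533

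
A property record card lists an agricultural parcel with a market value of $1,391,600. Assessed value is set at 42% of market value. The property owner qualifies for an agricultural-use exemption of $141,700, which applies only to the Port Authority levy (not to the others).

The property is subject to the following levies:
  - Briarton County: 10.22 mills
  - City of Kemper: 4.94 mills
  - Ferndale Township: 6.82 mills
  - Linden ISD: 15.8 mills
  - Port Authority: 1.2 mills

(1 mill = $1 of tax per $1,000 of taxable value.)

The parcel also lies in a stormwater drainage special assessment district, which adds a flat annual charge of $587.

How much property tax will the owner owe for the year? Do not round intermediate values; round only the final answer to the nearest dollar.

$23,200

Assessed value = $1,391,600 × 0.42 = $584,472
Briarton County: $584,472 × 0.01022 = $5,973.30384
City of Kemper: $584,472 × 0.00494 = $2,887.29168
Ferndale Township: $584,472 × 0.00682 = $3,986.09904
Linden ISD: $584,472 × 0.0158 = $9,234.6576
Port Authority: ($584,472 − $141,700) × 0.0012 = $442,772 × 0.0012 = $531.3264
Levies subtotal = $22,612.67856
Total = $22,612.67856 + $587 = $23,199.67856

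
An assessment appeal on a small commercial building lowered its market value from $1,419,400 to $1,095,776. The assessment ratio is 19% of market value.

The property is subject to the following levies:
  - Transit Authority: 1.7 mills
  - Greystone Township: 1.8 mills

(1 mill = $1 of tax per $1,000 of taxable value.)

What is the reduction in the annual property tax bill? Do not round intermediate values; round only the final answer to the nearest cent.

$215.21

Old assessed value = $1,419,400 × 0.19 = $269,686
New assessed value = $1,095,776 × 0.19 = $208,197.44
Combined rate = 0.0017 + 0.0018 = 0.0035
Old tax = $269,686 × 0.0035 = $943.901
New tax = $208,197.44 × 0.0035 = $728.69104
Reduction = $943.901 − $728.69104 = $215.20996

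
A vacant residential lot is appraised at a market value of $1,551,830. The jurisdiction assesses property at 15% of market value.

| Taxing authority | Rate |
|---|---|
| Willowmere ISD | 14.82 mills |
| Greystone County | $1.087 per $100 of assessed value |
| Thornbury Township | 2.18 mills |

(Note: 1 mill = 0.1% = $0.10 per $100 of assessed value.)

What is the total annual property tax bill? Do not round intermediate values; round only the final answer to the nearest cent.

$6,487.43

Assessed value = $1,551,830 × 0.15 = $232,774.5
Willowmere ISD: $232,774.5 × 0.01482 = $3,449.71809
Greystone County: $232,774.5 × 0.01087 = $2,530.258815
Thornbury Township: $232,774.5 × 0.00218 = $507.44841
Total = $6,487.425315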